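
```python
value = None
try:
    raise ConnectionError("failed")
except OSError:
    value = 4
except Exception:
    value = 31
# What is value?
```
4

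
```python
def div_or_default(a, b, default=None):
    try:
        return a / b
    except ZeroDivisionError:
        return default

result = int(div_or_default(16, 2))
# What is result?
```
8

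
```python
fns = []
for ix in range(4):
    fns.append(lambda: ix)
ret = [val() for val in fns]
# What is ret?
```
[3, 3, 3, 3]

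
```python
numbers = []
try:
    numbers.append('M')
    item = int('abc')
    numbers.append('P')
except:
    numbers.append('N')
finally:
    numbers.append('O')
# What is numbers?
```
['M', 'N', 'O']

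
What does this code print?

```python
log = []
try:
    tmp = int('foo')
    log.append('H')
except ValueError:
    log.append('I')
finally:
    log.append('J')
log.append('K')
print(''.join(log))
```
IJK

finally always runs, even after exception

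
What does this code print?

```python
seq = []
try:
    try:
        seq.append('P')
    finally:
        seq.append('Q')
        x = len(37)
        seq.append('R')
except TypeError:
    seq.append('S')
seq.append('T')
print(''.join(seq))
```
PQST

Exception in inner finally caught by outer except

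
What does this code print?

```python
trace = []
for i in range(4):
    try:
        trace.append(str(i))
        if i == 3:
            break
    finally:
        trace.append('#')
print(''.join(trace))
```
0#1#2#3#

finally runs even when breaking out of loop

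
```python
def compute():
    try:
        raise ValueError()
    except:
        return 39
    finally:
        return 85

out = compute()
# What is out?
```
85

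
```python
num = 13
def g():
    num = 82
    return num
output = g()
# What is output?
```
82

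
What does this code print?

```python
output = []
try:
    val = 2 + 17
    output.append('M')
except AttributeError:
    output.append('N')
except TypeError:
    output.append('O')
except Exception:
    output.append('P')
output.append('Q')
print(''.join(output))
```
MQ

No exception, try block completes normally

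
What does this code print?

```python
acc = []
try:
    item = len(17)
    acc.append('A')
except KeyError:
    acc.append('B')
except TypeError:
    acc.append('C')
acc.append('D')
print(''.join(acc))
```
CD

TypeError is caught by its specific handler, not KeyError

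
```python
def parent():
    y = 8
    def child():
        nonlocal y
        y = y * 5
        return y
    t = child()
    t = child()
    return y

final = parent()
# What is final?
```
200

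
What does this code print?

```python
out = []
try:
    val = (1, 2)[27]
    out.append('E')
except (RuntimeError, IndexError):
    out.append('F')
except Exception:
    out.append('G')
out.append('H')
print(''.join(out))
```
FH

IndexError matches tuple containing it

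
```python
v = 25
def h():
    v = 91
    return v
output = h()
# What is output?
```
91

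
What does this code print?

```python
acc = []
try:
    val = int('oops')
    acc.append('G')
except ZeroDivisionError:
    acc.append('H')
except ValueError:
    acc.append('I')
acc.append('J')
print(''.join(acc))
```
IJ

ValueError is caught by its specific handler, not ZeroDivisionError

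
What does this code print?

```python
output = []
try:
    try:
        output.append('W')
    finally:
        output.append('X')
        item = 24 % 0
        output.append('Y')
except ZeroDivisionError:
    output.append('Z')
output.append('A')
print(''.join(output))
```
WXZA

Exception in inner finally caught by outer except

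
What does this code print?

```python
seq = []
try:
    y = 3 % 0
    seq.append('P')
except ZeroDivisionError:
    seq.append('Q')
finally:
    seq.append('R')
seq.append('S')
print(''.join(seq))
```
QRS

finally always runs, even after exception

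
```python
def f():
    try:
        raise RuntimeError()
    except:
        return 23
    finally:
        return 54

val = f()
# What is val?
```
54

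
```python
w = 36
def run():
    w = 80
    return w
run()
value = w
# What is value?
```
36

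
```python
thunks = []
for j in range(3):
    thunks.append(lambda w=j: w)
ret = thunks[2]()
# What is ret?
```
2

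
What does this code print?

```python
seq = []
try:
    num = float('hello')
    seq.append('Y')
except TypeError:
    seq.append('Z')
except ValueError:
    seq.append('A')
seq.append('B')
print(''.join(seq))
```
AB

ValueError is caught by its specific handler, not TypeError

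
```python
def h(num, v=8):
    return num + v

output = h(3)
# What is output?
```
11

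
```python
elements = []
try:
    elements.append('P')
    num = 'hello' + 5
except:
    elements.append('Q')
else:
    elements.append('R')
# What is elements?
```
['P', 'Q']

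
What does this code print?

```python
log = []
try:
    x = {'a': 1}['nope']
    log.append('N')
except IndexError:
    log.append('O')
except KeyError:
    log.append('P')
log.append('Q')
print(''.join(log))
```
PQ

KeyError is caught by its specific handler, not IndexError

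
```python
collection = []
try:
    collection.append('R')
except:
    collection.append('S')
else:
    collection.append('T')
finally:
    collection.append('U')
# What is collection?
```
['R', 'T', 'U']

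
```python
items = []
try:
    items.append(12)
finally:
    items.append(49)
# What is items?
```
[12, 49]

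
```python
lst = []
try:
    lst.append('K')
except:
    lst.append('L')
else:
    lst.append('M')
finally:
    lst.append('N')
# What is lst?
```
['K', 'M', 'N']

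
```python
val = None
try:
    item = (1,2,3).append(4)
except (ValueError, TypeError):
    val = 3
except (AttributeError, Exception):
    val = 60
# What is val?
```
60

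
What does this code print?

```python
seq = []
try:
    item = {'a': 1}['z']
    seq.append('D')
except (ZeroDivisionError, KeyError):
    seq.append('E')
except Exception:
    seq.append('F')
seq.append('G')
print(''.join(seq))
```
EG

KeyError matches tuple containing it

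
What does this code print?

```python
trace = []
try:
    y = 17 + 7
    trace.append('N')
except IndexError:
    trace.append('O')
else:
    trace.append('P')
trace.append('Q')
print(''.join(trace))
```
NPQ

else block runs when no exception occurs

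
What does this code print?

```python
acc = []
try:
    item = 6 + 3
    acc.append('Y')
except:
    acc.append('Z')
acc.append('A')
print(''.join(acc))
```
YA

No exception, try block completes normally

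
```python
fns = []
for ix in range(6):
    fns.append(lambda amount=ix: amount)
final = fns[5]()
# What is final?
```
5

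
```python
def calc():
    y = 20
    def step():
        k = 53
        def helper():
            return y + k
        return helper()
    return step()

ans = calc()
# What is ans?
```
73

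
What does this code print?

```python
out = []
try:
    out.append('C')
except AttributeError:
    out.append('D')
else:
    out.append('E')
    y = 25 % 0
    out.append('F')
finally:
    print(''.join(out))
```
CE

Try succeeds, else appends 'E', ZeroDivisionError in else is uncaught, finally prints before exception propagates ('F' never appended)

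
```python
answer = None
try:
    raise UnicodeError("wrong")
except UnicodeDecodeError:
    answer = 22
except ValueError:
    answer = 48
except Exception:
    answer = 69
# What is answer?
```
48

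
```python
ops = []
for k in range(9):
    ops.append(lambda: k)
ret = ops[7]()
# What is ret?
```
8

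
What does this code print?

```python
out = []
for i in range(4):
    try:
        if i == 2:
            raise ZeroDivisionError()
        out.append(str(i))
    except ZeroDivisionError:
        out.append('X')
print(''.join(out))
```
01X3

Exception on i=2 caught, loop continues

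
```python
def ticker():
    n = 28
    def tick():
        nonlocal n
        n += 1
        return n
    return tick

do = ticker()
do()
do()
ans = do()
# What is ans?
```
31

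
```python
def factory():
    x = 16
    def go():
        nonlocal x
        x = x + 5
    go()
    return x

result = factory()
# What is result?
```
21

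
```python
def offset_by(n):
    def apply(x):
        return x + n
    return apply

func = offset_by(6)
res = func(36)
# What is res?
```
42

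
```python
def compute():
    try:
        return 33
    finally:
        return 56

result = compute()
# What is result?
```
56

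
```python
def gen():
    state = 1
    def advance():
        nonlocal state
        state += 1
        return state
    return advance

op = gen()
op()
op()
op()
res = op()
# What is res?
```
5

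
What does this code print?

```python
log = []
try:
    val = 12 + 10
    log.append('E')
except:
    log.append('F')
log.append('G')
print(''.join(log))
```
EG

No exception, try block completes normally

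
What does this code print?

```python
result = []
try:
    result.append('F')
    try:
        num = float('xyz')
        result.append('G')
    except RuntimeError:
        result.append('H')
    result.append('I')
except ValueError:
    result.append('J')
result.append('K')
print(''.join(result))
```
FJK

Inner handler doesn't match, propagates to outer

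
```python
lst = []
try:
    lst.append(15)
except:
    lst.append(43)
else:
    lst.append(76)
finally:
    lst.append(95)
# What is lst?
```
[15, 76, 95]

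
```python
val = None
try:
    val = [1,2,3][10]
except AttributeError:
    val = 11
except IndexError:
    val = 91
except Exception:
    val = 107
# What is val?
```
91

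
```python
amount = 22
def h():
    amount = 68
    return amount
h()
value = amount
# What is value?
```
22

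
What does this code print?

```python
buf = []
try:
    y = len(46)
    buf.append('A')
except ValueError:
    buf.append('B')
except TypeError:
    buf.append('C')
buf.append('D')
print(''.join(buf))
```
CD

TypeError is caught by its specific handler, not ValueError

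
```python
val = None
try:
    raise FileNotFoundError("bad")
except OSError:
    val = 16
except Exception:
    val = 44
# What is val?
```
16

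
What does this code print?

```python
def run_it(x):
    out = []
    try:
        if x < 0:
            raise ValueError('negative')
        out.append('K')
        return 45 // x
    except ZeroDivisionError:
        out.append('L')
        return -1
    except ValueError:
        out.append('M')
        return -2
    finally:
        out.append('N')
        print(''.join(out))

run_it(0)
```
KLN

x=0 causes ZeroDivisionError, caught, finally prints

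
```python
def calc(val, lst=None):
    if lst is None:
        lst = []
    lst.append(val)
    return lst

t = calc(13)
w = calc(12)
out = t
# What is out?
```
[13]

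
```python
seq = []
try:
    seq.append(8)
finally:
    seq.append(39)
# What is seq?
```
[8, 39]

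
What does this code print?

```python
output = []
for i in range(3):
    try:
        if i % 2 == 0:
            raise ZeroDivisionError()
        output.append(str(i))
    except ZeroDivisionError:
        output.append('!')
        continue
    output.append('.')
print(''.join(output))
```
!1.!

continue in except skips rest of loop body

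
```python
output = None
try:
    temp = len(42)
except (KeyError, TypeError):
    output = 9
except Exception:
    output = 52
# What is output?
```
9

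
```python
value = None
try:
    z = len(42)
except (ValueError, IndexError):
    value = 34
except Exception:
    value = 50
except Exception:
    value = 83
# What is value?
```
50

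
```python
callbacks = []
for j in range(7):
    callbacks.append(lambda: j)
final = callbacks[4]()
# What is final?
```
6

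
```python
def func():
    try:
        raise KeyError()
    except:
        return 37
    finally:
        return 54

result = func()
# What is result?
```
54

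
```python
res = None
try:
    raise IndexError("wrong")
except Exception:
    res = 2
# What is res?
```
2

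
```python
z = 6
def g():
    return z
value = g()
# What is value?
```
6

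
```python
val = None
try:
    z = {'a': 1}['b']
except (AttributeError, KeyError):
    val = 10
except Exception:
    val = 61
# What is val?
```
10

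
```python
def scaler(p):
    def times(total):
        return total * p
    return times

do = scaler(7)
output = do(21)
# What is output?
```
147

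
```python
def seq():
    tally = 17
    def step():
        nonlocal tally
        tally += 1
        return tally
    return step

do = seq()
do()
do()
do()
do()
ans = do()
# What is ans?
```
22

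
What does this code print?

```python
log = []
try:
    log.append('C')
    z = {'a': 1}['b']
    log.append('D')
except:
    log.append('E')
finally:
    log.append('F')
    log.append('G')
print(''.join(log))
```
CEFG

Code before exception runs, then except, then all of finally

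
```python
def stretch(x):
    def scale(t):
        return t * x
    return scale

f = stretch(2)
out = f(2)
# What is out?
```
4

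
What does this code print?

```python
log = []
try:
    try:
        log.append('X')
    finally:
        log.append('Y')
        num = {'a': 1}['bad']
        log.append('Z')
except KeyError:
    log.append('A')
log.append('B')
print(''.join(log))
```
XYAB

Exception in inner finally caught by outer except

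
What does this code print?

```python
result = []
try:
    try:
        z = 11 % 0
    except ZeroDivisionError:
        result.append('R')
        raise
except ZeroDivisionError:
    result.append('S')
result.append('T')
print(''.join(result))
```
RST

raise without argument re-raises current exception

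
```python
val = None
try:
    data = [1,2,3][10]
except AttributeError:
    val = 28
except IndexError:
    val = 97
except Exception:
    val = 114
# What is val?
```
97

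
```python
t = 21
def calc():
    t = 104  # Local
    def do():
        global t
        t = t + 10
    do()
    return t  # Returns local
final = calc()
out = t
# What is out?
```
31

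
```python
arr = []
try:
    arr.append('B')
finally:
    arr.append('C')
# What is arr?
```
['B', 'C']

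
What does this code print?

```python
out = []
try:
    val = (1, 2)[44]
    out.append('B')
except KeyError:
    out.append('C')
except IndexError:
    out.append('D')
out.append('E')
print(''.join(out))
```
DE

IndexError is caught by its specific handler, not KeyError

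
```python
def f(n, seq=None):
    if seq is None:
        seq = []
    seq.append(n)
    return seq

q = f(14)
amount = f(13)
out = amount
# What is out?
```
[13]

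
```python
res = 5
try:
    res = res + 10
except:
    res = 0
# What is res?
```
15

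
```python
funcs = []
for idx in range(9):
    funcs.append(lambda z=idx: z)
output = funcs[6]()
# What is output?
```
6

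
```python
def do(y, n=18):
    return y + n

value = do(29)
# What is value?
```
47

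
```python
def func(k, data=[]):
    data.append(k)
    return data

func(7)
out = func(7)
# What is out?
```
[7, 7]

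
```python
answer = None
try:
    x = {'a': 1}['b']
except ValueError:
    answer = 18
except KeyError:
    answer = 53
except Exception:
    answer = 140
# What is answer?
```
53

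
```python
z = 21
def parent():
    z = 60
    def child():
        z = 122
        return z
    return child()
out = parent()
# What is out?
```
122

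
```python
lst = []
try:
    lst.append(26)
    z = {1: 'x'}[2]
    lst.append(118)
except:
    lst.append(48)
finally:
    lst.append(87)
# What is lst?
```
[26, 48, 87]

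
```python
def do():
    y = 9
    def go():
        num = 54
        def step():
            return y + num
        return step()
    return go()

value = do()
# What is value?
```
63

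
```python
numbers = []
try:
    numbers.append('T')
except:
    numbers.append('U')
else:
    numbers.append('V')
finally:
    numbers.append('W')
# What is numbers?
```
['T', 'V', 'W']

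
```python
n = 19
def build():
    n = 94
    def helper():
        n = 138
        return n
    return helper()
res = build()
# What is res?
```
138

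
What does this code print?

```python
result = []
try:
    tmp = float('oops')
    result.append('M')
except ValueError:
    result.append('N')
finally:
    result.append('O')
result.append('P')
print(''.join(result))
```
NOP

finally always runs, even after exception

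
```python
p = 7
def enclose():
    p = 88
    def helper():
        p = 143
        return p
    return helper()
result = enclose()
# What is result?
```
143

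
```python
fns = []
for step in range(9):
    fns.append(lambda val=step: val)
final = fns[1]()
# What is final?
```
1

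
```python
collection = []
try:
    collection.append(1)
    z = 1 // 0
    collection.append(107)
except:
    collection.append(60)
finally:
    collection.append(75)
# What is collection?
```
[1, 60, 75]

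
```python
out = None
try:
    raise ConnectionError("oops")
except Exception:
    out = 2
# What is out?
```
2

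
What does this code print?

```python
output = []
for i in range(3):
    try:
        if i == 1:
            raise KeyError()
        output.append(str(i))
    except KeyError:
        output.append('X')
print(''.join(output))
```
0X2

Exception on i=1 caught, loop continues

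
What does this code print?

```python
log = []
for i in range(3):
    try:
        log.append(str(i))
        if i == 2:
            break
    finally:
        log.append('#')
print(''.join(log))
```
0#1#2#

finally runs even when breaking out of loop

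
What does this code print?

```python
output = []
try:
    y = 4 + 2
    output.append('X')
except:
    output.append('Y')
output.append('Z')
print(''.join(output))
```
XZ

No exception, try block completes normally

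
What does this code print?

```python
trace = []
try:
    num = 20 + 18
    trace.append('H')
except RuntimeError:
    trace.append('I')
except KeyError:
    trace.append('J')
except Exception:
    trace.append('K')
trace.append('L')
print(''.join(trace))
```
HL

No exception, try block completes normally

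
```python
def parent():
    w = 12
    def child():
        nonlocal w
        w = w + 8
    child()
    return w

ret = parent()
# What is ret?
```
20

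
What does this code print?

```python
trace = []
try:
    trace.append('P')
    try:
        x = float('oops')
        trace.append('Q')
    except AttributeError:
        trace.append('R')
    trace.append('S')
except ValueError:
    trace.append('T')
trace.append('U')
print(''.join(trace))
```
PTU

Inner handler doesn't match, propagates to outer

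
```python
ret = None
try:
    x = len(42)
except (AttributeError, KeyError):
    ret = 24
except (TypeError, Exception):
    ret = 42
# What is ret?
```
42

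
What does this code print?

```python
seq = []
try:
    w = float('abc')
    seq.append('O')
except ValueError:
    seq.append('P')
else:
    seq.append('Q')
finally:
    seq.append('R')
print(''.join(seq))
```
PR

Exception: except runs, else skipped, finally runs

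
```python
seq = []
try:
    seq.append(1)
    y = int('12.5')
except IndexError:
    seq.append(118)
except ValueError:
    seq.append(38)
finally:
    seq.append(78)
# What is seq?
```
[1, 38, 78]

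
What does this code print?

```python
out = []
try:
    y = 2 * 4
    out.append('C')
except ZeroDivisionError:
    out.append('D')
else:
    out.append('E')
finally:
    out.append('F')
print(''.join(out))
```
CEF

else runs before finally when no exception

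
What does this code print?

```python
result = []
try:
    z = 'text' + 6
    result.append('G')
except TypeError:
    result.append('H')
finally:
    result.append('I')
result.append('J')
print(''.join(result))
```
HIJ

finally always runs, even after exception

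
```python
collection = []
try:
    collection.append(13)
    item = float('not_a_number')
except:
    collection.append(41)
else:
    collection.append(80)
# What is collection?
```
[13, 41]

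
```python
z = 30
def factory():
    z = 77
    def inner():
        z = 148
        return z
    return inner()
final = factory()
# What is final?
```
148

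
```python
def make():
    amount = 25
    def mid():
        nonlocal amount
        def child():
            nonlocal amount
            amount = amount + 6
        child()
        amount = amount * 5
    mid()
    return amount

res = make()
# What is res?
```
155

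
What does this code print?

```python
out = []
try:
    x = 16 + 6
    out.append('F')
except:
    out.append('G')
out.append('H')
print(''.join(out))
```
FH

No exception, try block completes normally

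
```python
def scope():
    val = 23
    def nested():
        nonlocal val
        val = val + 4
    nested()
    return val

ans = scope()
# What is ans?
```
27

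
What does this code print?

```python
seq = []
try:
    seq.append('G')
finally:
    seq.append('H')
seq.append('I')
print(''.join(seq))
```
GHI

try/finally without except, no exception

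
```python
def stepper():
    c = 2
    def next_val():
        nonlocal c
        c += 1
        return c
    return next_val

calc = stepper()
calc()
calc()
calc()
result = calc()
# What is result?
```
6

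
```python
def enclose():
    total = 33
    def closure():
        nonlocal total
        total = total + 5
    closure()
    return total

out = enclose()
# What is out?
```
38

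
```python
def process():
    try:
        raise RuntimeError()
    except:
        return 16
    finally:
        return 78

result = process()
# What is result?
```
78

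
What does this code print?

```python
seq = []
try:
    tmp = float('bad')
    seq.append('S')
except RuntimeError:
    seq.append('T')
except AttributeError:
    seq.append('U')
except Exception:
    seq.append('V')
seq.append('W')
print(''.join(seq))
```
VW

ValueError not specifically caught, falls to Exception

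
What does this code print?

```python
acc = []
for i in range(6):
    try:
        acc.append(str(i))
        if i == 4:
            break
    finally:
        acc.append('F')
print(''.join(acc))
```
0F1F2F3F4F

finally runs even when breaking out of loop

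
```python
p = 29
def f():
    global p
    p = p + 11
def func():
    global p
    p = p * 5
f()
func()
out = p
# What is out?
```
200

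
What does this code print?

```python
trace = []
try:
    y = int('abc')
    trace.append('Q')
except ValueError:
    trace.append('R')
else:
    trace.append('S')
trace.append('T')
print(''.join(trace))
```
RT

else block skipped when exception is caught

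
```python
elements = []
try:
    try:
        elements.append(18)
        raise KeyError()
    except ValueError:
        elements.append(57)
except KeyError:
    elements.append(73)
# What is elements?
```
[18, 73]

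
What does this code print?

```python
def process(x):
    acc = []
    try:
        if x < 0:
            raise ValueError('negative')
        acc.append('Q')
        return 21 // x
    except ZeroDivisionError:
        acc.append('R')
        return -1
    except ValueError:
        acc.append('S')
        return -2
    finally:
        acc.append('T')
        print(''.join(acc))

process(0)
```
QRT

x=0 causes ZeroDivisionError, caught, finally prints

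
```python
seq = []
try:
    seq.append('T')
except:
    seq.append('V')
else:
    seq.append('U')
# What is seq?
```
['T', 'U']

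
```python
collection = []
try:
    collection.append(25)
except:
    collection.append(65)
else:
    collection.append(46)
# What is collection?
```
[25, 46]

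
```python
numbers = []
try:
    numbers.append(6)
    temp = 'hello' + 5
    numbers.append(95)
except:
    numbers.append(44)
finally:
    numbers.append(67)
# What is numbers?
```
[6, 44, 67]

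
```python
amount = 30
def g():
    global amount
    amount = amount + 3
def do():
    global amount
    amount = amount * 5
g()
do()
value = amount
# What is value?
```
165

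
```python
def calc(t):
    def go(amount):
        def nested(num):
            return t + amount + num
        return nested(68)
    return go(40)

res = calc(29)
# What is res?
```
137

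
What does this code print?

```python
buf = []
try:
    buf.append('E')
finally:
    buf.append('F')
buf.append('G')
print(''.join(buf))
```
EFG

try/finally without except, no exception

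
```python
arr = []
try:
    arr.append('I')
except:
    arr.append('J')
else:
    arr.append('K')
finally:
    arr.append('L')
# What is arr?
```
['I', 'K', 'L']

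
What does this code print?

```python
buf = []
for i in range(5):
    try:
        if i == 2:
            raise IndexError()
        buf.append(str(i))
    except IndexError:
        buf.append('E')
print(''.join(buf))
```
01E34

Exception on i=2 caught, loop continues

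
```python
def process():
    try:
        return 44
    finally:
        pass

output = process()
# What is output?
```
44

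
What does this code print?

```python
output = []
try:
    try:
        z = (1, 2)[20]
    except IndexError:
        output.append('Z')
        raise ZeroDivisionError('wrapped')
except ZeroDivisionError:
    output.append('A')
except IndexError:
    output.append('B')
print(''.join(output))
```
ZA

New ZeroDivisionError raised, caught by outer ZeroDivisionError handler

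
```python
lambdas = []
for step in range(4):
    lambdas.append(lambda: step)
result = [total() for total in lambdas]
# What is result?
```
[3, 3, 3, 3]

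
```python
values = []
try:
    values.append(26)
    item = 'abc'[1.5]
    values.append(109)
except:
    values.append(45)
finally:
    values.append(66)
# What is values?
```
[26, 45, 66]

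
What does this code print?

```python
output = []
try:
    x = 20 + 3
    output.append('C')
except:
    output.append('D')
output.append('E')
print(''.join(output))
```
CE

No exception, try block completes normally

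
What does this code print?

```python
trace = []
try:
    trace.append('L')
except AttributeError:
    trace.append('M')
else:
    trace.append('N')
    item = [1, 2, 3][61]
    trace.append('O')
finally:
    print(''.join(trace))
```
LN

Try succeeds, else appends 'N', IndexError in else is uncaught, finally prints before exception propagates ('O' never appended)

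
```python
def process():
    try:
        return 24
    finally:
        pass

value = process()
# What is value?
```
24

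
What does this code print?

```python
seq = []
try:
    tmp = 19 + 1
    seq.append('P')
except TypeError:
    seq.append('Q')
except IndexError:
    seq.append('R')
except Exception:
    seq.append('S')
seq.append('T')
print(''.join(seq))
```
PT

No exception, try block completes normally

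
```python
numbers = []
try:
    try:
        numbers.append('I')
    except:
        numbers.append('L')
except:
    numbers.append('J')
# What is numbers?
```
['I']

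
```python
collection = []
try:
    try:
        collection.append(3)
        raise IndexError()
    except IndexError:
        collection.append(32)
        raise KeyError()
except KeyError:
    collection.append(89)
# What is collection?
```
[3, 32, 89]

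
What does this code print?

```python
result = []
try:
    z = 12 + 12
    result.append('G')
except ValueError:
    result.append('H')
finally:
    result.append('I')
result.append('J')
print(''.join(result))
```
GIJ

finally runs after normal execution too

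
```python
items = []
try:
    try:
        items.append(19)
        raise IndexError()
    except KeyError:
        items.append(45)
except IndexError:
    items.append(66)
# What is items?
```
[19, 66]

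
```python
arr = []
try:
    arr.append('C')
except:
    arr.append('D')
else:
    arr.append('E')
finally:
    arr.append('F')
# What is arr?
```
['C', 'E', 'F']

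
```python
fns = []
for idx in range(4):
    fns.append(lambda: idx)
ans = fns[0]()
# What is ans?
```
3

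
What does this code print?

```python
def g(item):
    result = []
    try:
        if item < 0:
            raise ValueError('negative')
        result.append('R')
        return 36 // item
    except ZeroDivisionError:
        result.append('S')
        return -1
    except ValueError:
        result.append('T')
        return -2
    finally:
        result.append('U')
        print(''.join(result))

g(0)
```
RSU

item=0 causes ZeroDivisionError, caught, finally prints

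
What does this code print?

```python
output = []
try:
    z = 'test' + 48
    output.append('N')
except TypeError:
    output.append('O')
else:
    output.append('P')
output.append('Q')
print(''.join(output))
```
OQ

else block skipped when exception is caught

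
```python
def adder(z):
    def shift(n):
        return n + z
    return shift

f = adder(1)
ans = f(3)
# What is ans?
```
4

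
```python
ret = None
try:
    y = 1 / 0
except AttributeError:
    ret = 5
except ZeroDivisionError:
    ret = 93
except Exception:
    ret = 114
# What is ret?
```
93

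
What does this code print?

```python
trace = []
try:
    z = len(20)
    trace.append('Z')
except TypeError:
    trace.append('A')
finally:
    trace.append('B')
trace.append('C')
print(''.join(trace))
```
ABC

finally always runs, even after exception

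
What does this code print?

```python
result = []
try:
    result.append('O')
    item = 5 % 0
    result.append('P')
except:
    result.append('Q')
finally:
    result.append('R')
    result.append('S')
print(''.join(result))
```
OQRS

Code before exception runs, then except, then all of finally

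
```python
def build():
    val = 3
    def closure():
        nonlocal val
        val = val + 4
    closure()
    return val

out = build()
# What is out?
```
7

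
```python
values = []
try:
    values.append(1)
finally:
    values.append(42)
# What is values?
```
[1, 42]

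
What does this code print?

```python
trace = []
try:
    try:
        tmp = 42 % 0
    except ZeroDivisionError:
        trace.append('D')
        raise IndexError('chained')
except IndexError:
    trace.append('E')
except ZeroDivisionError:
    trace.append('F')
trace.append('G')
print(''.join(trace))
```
DEG

IndexError raised and caught, original ZeroDivisionError not re-raised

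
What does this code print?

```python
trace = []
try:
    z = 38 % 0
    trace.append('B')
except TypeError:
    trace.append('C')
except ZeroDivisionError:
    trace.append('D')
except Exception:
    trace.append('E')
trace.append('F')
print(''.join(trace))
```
DF

ZeroDivisionError matches before generic Exception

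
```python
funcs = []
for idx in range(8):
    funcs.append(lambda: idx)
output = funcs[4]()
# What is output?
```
7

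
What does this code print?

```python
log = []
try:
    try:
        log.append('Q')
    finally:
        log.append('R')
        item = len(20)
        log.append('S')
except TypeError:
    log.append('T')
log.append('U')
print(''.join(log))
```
QRTU

Exception in inner finally caught by outer except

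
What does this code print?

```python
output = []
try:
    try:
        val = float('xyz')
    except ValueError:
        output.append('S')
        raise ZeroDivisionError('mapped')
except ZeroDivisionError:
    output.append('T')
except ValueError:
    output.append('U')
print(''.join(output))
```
ST

New ZeroDivisionError raised, caught by outer ZeroDivisionError handler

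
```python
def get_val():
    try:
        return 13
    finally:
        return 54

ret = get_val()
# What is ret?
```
54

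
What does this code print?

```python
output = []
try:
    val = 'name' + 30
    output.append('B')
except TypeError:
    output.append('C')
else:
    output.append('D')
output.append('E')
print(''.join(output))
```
CE

else block skipped when exception is caught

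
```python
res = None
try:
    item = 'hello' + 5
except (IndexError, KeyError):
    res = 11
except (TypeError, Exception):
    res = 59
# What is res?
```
59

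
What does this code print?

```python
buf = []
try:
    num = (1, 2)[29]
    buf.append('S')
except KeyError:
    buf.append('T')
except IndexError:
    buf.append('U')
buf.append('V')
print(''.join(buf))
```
UV

IndexError is caught by its specific handler, not KeyError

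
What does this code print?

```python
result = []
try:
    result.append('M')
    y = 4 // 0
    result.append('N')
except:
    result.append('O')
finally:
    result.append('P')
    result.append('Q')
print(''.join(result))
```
MOPQ

Code before exception runs, then except, then all of finally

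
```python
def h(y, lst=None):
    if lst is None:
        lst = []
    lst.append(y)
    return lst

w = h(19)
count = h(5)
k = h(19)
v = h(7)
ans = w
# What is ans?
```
[19]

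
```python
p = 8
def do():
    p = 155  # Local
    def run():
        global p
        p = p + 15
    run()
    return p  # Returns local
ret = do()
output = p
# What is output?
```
23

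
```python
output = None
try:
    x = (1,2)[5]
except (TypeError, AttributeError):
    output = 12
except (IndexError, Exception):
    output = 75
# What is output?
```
75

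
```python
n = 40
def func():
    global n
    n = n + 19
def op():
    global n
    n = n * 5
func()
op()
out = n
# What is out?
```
295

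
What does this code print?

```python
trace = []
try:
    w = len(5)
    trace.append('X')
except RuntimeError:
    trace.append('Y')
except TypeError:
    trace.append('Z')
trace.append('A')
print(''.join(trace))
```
ZA

TypeError is caught by its specific handler, not RuntimeError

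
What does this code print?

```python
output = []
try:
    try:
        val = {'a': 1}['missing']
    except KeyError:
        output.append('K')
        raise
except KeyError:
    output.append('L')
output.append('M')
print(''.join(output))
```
KLM

raise without argument re-raises current exception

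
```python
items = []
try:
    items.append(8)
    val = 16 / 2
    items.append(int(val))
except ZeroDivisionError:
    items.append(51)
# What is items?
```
[8, 8]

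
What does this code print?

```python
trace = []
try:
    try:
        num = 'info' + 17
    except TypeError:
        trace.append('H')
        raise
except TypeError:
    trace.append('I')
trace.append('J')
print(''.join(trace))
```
HIJ

raise without argument re-raises current exception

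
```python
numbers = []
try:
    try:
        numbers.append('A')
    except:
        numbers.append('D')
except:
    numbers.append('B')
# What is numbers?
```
['A']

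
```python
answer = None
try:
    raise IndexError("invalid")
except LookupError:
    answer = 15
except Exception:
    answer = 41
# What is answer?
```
15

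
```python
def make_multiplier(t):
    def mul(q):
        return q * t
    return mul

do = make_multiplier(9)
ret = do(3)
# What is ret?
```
27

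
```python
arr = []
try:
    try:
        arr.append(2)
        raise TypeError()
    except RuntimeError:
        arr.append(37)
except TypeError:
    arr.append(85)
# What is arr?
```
[2, 85]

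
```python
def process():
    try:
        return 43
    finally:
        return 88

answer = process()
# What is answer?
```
88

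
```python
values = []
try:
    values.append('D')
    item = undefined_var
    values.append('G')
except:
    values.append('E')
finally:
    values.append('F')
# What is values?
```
['D', 'E', 'F']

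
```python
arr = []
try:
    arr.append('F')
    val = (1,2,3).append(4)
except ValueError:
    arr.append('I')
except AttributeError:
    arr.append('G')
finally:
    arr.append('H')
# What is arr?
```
['F', 'G', 'H']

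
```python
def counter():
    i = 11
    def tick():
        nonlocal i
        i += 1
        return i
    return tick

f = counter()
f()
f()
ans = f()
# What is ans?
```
14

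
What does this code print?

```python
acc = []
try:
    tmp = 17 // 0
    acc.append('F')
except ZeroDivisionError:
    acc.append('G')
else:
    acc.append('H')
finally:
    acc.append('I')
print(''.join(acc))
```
GI

Exception: except runs, else skipped, finally runs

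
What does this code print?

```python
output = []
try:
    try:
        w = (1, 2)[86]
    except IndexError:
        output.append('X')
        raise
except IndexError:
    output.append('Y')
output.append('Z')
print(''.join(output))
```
XYZ

raise without argument re-raises current exception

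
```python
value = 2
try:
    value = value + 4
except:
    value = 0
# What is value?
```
6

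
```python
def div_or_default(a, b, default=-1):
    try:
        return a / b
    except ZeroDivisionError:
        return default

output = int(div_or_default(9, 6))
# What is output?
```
1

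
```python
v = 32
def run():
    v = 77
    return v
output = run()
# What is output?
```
77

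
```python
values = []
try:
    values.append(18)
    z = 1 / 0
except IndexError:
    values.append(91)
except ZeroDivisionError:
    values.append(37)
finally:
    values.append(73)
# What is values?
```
[18, 37, 73]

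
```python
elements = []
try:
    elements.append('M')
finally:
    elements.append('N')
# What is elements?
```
['M', 'N']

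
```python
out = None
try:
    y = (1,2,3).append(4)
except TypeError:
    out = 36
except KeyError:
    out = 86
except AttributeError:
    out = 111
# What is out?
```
111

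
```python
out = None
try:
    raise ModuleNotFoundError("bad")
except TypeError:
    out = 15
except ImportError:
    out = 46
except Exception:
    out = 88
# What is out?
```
46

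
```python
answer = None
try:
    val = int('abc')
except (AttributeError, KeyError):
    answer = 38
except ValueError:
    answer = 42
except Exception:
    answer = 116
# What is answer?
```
42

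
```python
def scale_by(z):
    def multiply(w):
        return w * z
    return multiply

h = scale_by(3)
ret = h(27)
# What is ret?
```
81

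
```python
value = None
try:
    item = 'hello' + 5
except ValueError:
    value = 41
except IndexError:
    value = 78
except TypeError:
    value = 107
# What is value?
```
107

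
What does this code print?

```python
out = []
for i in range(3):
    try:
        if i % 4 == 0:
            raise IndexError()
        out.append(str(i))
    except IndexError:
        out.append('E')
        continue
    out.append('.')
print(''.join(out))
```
E1.2.

continue in except skips rest of loop body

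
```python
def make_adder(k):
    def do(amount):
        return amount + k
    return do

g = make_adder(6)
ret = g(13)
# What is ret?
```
19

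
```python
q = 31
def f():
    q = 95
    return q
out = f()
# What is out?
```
95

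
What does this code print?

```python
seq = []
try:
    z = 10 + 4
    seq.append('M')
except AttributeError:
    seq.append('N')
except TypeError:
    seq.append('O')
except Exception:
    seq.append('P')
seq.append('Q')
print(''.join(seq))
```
MQ

No exception, try block completes normally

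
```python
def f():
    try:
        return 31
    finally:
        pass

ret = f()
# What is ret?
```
31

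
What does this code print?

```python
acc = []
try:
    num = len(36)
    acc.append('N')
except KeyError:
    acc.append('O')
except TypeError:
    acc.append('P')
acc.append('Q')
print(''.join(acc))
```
PQ

TypeError is caught by its specific handler, not KeyError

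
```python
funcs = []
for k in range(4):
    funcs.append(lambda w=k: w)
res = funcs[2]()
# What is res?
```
2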